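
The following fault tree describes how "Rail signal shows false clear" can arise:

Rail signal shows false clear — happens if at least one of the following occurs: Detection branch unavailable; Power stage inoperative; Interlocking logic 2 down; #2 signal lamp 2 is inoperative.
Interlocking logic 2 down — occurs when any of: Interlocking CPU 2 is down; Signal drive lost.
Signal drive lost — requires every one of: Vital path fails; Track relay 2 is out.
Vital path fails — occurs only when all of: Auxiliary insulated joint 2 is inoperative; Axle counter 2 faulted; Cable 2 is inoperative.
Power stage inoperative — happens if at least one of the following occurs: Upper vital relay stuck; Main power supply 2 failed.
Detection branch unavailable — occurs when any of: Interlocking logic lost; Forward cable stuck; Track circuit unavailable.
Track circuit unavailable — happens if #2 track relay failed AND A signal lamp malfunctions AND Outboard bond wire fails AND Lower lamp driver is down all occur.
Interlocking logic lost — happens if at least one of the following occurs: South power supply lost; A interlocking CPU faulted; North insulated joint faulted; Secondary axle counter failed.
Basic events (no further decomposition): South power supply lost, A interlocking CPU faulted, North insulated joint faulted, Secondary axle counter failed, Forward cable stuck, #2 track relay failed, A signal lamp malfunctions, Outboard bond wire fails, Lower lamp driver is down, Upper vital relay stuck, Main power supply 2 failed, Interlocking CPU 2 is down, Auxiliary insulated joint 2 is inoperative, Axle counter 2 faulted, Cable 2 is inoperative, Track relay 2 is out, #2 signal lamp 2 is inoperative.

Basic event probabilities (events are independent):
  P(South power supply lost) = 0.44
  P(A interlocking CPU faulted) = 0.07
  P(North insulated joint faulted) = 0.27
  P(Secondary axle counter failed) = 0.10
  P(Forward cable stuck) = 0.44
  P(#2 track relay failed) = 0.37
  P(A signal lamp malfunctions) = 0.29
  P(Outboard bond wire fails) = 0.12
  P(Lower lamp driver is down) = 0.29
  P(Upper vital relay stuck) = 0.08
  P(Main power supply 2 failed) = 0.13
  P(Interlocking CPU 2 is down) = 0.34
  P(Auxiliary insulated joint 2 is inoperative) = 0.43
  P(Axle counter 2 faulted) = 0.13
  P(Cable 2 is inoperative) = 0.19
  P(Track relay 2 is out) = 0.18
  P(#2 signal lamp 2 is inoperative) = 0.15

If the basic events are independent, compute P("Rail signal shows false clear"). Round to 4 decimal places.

P(Interlocking logic lost) [OR] = 1 − (1−0.44) × (1−0.07) × (1−0.27) × (1−0.10) = 0.657834
P(Track circuit unavailable) [AND] = 0.37 × 0.29 × 0.12 × 0.29 = 0.003734
P(Detection branch unavailable) [OR] = 1 − (1−0.657834) × (1−0.44) × (1−0.003734) = 0.809103
P(Power stage inoperative) [OR] = 1 − (1−0.08) × (1−0.13) = 0.199600
P(Vital path fails) [AND] = 0.43 × 0.13 × 0.19 = 0.010621
P(Signal drive lost) [AND] = 0.010621 × 0.18 = 0.001912
P(Interlocking logic 2 down) [OR] = 1 − (1−0.34) × (1−0.001912) = 0.341262
P(Rail signal shows false clear) [OR] = 1 − (1−0.809103) × (1−0.199600) × (1−0.341262) × (1−0.15) = 0.914446
Rounded to 4 decimal places: P(Rail signal shows false clear) ≈ 0.9144.

0.9144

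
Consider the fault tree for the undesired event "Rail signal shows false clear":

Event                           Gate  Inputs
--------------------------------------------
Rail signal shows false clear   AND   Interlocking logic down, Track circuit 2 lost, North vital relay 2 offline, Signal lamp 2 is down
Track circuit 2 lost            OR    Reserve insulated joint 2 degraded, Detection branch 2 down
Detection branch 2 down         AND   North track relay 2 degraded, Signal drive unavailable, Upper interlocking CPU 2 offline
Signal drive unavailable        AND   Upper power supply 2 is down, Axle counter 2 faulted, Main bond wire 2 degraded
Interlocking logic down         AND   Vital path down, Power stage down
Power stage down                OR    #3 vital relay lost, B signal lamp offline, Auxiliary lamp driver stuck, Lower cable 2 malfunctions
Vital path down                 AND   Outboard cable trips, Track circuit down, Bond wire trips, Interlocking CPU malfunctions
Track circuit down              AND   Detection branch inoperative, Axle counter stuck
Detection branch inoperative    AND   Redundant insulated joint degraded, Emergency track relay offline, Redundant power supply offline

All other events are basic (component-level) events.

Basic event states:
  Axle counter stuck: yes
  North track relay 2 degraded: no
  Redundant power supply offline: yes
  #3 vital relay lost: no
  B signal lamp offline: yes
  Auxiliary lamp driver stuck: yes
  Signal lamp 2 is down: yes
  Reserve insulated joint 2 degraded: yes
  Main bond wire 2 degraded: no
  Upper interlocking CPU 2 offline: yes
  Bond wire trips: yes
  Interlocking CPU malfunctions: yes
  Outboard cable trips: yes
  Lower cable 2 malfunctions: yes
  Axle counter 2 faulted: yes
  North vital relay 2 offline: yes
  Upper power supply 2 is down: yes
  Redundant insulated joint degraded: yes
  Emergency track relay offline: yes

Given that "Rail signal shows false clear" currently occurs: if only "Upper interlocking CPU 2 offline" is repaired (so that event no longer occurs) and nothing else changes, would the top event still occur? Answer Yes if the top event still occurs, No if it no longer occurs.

Yes

Counterfactual: set "Upper interlocking CPU 2 offline" to not occurred.
Detection branch inoperative [AND]: Redundant insulated joint degraded=occurs, Emergency track relay offline=occurs, Redundant power supply offline=occurs → all inputs occur → occurs.
Track circuit down [AND]: Detection branch inoperative=occurs, Axle counter stuck=occurs → all inputs occur → occurs.
Vital path down [AND]: Outboard cable trips=occurs, Track circuit down=occurs, Bond wire trips=occurs, Interlocking CPU malfunctions=occurs → all inputs occur → occurs.
Power stage down [OR]: #3 vital relay lost=not, B signal lamp offline=occurs, Auxiliary lamp driver stuck=occurs, Lower cable 2 malfunctions=occurs → at least one input occurs → occurs.
Interlocking logic down [AND]: Vital path down=occurs, Power stage down=occurs → all inputs occur → occurs.
Signal drive unavailable [AND]: Upper power supply 2 is down=occurs, Axle counter 2 faulted=occurs, Main bond wire 2 degraded=not → not all inputs occur → does not occur.
Detection branch 2 down [AND]: North track relay 2 degraded=not, Signal drive unavailable=not, Upper interlocking CPU 2 offline=not → not all inputs occur → does not occur.
Track circuit 2 lost [OR]: Reserve insulated joint 2 degraded=occurs, Detection branch 2 down=not → at least one input occurs → occurs.
Rail signal shows false clear [AND]: Interlocking logic down=occurs, Track circuit 2 lost=occurs, North vital relay 2 offline=occurs, Signal lamp 2 is down=occurs → all inputs occur → occurs.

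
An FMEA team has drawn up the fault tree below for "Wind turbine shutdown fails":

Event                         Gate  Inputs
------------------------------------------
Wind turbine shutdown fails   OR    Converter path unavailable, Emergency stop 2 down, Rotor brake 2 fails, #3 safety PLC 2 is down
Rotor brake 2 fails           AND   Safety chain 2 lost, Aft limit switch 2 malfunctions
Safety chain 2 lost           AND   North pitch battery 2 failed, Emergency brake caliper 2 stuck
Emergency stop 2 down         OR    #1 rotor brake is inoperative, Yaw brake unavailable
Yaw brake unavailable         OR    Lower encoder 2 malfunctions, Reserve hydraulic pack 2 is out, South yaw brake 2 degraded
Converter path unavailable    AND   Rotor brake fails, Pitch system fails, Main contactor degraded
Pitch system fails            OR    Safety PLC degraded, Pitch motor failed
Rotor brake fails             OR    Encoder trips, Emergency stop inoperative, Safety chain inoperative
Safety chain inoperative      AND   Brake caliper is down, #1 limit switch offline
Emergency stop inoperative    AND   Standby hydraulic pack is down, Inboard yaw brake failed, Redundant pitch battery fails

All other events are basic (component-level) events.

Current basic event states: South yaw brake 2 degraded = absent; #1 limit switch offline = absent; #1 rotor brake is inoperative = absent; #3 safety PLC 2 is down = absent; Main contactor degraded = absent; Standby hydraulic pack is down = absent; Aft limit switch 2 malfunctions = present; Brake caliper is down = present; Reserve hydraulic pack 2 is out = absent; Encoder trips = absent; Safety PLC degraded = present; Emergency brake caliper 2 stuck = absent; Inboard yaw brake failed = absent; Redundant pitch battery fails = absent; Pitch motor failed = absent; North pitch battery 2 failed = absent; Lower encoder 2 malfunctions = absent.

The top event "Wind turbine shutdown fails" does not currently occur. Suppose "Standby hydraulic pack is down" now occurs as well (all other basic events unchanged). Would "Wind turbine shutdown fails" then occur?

Counterfactual: set "Standby hydraulic pack is down" to occurred.
Emergency stop inoperative [AND]: Standby hydraulic pack is down=occurs, Inboard yaw brake failed=not, Redundant pitch battery fails=not → not all inputs occur → does not occur.
Safety chain inoperative [AND]: Brake caliper is down=occurs, #1 limit switch offline=not → not all inputs occur → does not occur.
Rotor brake fails [OR]: Encoder trips=not, Emergency stop inoperative=not, Safety chain inoperative=not → no input occurs → does not occur.
Pitch system fails [OR]: Safety PLC degraded=occurs, Pitch motor failed=not → at least one input occurs → occurs.
Converter path unavailable [AND]: Rotor brake fails=not, Pitch system fails=occurs, Main contactor degraded=not → not all inputs occur → does not occur.
Yaw brake unavailable [OR]: Lower encoder 2 malfunctions=not, Reserve hydraulic pack 2 is out=not, South yaw brake 2 degraded=not → no input occurs → does not occur.
Emergency stop 2 down [OR]: #1 rotor brake is inoperative=not, Yaw brake unavailable=not → no input occurs → does not occur.
Safety chain 2 lost [AND]: North pitch battery 2 failed=not, Emergency brake caliper 2 stuck=not → not all inputs occur → does not occur.
Rotor brake 2 fails [AND]: Safety chain 2 lost=not, Aft limit switch 2 malfunctions=occurs → not all inputs occur → does not occur.
Wind turbine shutdown fails [OR]: Converter path unavailable=not, Emergency stop 2 down=not, Rotor brake 2 fails=not, #3 safety PLC 2 is down=not → no input occurs → does not occur.

No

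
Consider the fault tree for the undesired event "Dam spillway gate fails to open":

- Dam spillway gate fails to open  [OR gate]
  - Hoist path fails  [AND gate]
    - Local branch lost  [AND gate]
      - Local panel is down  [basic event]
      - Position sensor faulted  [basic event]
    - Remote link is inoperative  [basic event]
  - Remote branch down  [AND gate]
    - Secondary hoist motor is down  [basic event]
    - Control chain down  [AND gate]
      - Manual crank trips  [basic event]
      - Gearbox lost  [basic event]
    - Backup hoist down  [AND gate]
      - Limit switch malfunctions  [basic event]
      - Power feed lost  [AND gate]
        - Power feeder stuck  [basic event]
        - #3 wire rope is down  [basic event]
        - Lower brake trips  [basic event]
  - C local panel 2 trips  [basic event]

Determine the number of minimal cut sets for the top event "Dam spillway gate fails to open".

Local branch lost [AND]: one cut set from each child combined → 1 × 1 = 1 cut set(s).
Hoist path fails [AND]: one cut set from each child combined → 1 × 1 = 1 cut set(s).
Control chain down [AND]: one cut set from each child combined → 1 × 1 = 1 cut set(s).
Power feed lost [AND]: one cut set from each child combined → 1 × 1 × 1 = 1 cut set(s).
Backup hoist down [AND]: one cut set from each child combined → 1 × 1 = 1 cut set(s).
Remote branch down [AND]: one cut set from each child combined → 1 × 1 × 1 = 1 cut set(s).
Dam spillway gate fails to open [OR]: union of children's cut sets → 3 cut set(s).
Minimal cut sets: {Local panel is down, Position sensor faulted, Remote link is inoperative}; {#3 wire rope is down, Gearbox lost, Limit switch malfunctions, Lower brake trips, Manual crank trips, Power feeder stuck, Secondary hoist motor is down}; {C local panel 2 trips}.

3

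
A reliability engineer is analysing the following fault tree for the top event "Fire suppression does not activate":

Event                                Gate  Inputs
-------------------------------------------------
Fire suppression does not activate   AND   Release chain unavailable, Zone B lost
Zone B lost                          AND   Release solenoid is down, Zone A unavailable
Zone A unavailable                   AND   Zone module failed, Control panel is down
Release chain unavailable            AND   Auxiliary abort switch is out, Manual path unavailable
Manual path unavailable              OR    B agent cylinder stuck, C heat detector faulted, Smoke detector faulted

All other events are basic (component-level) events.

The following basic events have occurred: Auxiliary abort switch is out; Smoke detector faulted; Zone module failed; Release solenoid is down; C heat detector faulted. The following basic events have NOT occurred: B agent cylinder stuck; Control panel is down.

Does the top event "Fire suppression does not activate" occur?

No

Manual path unavailable [OR]: B agent cylinder stuck=not, C heat detector faulted=occurs, Smoke detector faulted=occurs → at least one input occurs → occurs.
Release chain unavailable [AND]: Auxiliary abort switch is out=occurs, Manual path unavailable=occurs → all inputs occur → occurs.
Zone A unavailable [AND]: Zone module failed=occurs, Control panel is down=not → not all inputs occur → does not occur.
Zone B lost [AND]: Release solenoid is down=occurs, Zone A unavailable=not → not all inputs occur → does not occur.
Fire suppression does not activate [AND]: Release chain unavailable=occurs, Zone B lost=not → not all inputs occur → does not occur.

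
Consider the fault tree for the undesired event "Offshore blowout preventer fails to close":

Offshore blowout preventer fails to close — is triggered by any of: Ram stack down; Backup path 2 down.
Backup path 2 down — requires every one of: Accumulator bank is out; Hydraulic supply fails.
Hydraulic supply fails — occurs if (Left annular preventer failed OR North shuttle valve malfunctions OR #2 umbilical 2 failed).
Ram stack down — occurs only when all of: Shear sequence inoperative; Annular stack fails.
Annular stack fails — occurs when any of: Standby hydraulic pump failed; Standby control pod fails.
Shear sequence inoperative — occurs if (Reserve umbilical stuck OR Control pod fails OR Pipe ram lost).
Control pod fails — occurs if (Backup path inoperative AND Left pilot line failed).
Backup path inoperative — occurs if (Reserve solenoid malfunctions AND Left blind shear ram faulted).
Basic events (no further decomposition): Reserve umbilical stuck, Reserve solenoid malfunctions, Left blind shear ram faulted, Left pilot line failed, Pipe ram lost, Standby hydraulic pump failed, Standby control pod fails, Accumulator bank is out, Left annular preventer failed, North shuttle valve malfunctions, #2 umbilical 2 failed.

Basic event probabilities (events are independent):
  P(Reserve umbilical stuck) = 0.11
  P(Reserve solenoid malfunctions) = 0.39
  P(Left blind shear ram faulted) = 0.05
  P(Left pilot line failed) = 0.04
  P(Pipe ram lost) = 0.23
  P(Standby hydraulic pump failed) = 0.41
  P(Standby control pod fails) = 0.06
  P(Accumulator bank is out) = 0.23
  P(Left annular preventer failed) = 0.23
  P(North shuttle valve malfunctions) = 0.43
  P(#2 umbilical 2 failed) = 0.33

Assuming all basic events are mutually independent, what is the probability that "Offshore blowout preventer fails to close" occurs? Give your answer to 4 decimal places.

0.2800

P(Backup path inoperative) [AND] = 0.39 × 0.05 = 0.019500
P(Control pod fails) [AND] = 0.019500 × 0.04 = 0.000780
P(Shear sequence inoperative) [OR] = 1 − (1−0.11) × (1−0.000780) × (1−0.23) = 0.315235
P(Annular stack fails) [OR] = 1 − (1−0.41) × (1−0.06) = 0.445400
P(Ram stack down) [AND] = 0.315235 × 0.445400 = 0.140406
P(Hydraulic supply fails) [OR] = 1 − (1−0.23) × (1−0.43) × (1−0.33) = 0.705937
P(Backup path 2 down) [AND] = 0.23 × 0.705937 = 0.162366
P(Offshore blowout preventer fails to close) [OR] = 1 − (1−0.140406) × (1−0.162366) = 0.279975
Rounded to 4 decimal places: P(Offshore blowout preventer fails to close) ≈ 0.2800.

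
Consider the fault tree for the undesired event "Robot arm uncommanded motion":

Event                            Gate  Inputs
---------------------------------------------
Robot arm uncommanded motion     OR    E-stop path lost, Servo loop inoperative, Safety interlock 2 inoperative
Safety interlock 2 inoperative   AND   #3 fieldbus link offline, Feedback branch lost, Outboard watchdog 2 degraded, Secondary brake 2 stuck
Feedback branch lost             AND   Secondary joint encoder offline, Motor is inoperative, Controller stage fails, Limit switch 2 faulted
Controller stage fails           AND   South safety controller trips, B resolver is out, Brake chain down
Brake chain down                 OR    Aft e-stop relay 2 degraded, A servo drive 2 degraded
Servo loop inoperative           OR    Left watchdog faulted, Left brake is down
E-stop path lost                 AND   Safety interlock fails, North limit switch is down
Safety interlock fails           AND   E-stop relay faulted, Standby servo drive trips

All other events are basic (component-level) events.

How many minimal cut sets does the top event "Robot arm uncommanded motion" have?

Safety interlock fails [AND]: one cut set from each child combined → 1 × 1 = 1 cut set(s).
E-stop path lost [AND]: one cut set from each child combined → 1 × 1 = 1 cut set(s).
Servo loop inoperative [OR]: union of children's cut sets → 2 cut set(s).
Brake chain down [OR]: union of children's cut sets → 2 cut set(s).
Controller stage fails [AND]: one cut set from each child combined → 1 × 1 × 2 = 2 cut set(s).
Feedback branch lost [AND]: one cut set from each child combined → 1 × 1 × 2 × 1 = 2 cut set(s).
Safety interlock 2 inoperative [AND]: one cut set from each child combined → 1 × 2 × 1 × 1 = 2 cut set(s).
Robot arm uncommanded motion [OR]: union of children's cut sets → 5 cut set(s).
Minimal cut sets: {E-stop relay faulted, North limit switch is down, Standby servo drive trips}; {Left watchdog faulted}; {Left brake is down}; {#3 fieldbus link offline, Aft e-stop relay 2 degraded, B resolver is out, Limit switch 2 faulted, Motor is inoperative, Outboard watchdog 2 degraded, Secondary brake 2 stuck, Secondary joint encoder offline, South safety controller trips}; {#3 fieldbus link offline, A servo drive 2 degraded, B resolver is out, Limit switch 2 faulted, Motor is inoperative, Outboard watchdog 2 degraded, Secondary brake 2 stuck, Secondary joint encoder offline, South safety controller trips}.

5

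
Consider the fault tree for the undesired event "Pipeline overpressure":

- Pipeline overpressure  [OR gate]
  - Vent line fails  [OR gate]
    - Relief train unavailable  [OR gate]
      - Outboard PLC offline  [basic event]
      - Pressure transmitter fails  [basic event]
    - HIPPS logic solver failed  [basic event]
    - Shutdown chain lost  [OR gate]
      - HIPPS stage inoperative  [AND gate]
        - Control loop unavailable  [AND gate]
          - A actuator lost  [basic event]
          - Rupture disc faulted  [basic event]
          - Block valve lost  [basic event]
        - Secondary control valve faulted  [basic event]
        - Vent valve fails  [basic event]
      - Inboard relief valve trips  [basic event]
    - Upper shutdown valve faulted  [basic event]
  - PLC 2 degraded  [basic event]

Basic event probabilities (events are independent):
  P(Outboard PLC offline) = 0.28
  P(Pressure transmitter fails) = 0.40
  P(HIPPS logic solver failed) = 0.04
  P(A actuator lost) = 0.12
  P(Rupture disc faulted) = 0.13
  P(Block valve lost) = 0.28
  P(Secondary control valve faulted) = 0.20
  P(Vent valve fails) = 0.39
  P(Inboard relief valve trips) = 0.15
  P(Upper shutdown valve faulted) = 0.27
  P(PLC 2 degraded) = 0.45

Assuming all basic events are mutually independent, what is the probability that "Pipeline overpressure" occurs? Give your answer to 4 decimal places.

P(Relief train unavailable) [OR] = 1 − (1−0.28) × (1−0.40) = 0.568000
P(Control loop unavailable) [AND] = 0.12 × 0.13 × 0.28 = 0.004368
P(HIPPS stage inoperative) [AND] = 0.004368 × 0.20 × 0.39 = 0.000341
P(Shutdown chain lost) [OR] = 1 − (1−0.000341) × (1−0.15) = 0.150290
P(Vent line fails) [OR] = 1 − (1−0.568000) × (1−0.04) × (1−0.150290) × (1−0.27) = 0.742754
P(Pipeline overpressure) [OR] = 1 − (1−0.742754) × (1−0.45) = 0.858515
Rounded to 4 decimal places: P(Pipeline overpressure) ≈ 0.8585.

0.8585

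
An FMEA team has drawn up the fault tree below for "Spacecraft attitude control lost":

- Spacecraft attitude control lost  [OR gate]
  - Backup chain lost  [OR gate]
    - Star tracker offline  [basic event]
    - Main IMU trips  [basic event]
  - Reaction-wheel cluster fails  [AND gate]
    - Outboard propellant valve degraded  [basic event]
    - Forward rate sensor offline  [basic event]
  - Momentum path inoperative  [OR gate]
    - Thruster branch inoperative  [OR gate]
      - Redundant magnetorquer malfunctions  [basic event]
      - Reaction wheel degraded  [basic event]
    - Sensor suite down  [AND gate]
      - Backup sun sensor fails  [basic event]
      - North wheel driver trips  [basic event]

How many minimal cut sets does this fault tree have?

6

Backup chain lost [OR]: union of children's cut sets → 2 cut set(s).
Reaction-wheel cluster fails [AND]: one cut set from each child combined → 1 × 1 = 1 cut set(s).
Thruster branch inoperative [OR]: union of children's cut sets → 2 cut set(s).
Sensor suite down [AND]: one cut set from each child combined → 1 × 1 = 1 cut set(s).
Momentum path inoperative [OR]: union of children's cut sets → 3 cut set(s).
Spacecraft attitude control lost [OR]: union of children's cut sets → 6 cut set(s).
Minimal cut sets: {Star tracker offline}; {Main IMU trips}; {Forward rate sensor offline, Outboard propellant valve degraded}; {Redundant magnetorquer malfunctions}; {Reaction wheel degraded}; {Backup sun sensor fails, North wheel driver trips}.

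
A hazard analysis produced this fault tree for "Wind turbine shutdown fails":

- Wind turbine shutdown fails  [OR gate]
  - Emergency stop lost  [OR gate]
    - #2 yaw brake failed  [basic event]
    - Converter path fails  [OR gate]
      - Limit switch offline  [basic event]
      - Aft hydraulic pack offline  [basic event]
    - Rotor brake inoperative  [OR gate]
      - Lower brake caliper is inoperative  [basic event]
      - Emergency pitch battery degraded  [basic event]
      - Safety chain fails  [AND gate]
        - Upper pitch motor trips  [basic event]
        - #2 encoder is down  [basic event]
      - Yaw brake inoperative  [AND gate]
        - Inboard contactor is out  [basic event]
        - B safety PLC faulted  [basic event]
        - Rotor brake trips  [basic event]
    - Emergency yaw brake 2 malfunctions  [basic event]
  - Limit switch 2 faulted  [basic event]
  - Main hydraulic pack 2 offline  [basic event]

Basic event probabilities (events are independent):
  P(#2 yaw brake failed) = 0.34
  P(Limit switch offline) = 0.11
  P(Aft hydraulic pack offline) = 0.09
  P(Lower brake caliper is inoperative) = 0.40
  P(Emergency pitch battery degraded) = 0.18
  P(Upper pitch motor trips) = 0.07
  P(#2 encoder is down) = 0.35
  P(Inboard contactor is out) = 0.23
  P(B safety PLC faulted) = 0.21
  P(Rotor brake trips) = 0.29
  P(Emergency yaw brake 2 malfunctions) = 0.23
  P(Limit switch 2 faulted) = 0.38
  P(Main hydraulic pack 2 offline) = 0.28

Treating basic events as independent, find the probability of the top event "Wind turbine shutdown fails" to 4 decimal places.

P(Converter path fails) [OR] = 1 − (1−0.11) × (1−0.09) = 0.190100
P(Safety chain fails) [AND] = 0.07 × 0.35 = 0.024500
P(Yaw brake inoperative) [AND] = 0.23 × 0.21 × 0.29 = 0.014007
P(Rotor brake inoperative) [OR] = 1 − (1−0.40) × (1−0.18) × (1−0.024500) × (1−0.014007) = 0.526777
P(Emergency stop lost) [OR] = 1 − (1−0.34) × (1−0.190100) × (1−0.526777) × (1−0.23) = 0.805226
P(Wind turbine shutdown fails) [OR] = 1 − (1−0.805226) × (1−0.38) × (1−0.28) = 0.913053
Rounded to 4 decimal places: P(Wind turbine shutdown fails) ≈ 0.9131.

0.9131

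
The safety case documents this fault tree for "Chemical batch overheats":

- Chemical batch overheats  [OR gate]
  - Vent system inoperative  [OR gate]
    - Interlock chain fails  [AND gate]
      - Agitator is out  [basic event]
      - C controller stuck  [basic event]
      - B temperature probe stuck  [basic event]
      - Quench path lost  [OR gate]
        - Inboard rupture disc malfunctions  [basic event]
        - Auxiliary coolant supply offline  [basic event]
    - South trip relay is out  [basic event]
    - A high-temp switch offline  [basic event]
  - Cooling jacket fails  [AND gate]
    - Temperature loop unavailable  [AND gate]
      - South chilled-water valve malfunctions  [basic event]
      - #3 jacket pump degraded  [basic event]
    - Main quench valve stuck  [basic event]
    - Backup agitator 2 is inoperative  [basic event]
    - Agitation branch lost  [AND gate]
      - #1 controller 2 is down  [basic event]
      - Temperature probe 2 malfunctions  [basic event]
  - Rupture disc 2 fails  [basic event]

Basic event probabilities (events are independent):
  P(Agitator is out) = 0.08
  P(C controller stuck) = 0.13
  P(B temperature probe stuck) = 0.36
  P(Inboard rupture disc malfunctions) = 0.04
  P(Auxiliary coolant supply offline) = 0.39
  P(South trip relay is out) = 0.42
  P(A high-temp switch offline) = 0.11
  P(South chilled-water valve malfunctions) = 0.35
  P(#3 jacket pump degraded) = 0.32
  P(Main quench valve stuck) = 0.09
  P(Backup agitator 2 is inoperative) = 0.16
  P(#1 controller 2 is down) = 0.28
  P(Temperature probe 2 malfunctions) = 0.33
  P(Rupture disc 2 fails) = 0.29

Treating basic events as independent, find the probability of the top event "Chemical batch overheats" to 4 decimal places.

0.6341

P(Quench path lost) [OR] = 1 − (1−0.04) × (1−0.39) = 0.414400
P(Interlock chain fails) [AND] = 0.08 × 0.13 × 0.36 × 0.414400 = 0.001552
P(Vent system inoperative) [OR] = 1 − (1−0.001552) × (1−0.42) × (1−0.11) = 0.484601
P(Temperature loop unavailable) [AND] = 0.35 × 0.32 = 0.112000
P(Agitation branch lost) [AND] = 0.28 × 0.33 = 0.092400
P(Cooling jacket fails) [AND] = 0.112000 × 0.09 × 0.16 × 0.092400 = 0.000149
P(Chemical batch overheats) [OR] = 1 − (1−0.484601) × (1−0.000149) × (1−0.29) = 0.634121
Rounded to 4 decimal places: P(Chemical batch overheats) ≈ 0.6341.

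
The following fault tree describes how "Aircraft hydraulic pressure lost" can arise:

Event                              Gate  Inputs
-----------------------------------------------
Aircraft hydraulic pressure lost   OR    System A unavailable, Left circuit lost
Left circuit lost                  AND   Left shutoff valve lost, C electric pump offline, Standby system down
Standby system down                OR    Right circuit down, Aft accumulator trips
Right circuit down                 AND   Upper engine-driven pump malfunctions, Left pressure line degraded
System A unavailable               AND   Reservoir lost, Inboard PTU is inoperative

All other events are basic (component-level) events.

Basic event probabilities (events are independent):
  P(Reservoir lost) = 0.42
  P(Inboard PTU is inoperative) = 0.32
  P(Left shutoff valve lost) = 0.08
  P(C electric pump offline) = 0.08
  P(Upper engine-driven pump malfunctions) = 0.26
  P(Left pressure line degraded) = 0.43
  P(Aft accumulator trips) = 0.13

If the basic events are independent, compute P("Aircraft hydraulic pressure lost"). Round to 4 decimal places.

0.1357

P(System A unavailable) [AND] = 0.42 × 0.32 = 0.134400
P(Right circuit down) [AND] = 0.26 × 0.43 = 0.111800
P(Standby system down) [OR] = 1 − (1−0.111800) × (1−0.13) = 0.227266
P(Left circuit lost) [AND] = 0.08 × 0.08 × 0.227266 = 0.001455
P(Aircraft hydraulic pressure lost) [OR] = 1 − (1−0.134400) × (1−0.001455) = 0.135659
Rounded to 4 decimal places: P(Aircraft hydraulic pressure lost) ≈ 0.1357.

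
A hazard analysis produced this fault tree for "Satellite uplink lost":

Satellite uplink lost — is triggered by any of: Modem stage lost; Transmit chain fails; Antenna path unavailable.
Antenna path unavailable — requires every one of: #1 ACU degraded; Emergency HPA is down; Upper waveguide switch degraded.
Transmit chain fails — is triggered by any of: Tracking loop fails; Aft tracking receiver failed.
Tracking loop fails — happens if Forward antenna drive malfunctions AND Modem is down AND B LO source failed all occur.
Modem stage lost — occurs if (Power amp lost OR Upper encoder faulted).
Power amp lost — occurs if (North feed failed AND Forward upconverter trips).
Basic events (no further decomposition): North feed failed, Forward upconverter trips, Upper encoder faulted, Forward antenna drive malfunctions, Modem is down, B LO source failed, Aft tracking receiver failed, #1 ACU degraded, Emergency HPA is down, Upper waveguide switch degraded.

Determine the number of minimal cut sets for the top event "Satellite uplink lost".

5

Power amp lost [AND]: one cut set from each child combined → 1 × 1 = 1 cut set(s).
Modem stage lost [OR]: union of children's cut sets → 2 cut set(s).
Tracking loop fails [AND]: one cut set from each child combined → 1 × 1 × 1 = 1 cut set(s).
Transmit chain fails [OR]: union of children's cut sets → 2 cut set(s).
Antenna path unavailable [AND]: one cut set from each child combined → 1 × 1 × 1 = 1 cut set(s).
Satellite uplink lost [OR]: union of children's cut sets → 5 cut set(s).
Minimal cut sets: {Forward upconverter trips, North feed failed}; {Upper encoder faulted}; {B LO source failed, Forward antenna drive malfunctions, Modem is down}; {Aft tracking receiver failed}; {#1 ACU degraded, Emergency HPA is down, Upper waveguide switch degraded}.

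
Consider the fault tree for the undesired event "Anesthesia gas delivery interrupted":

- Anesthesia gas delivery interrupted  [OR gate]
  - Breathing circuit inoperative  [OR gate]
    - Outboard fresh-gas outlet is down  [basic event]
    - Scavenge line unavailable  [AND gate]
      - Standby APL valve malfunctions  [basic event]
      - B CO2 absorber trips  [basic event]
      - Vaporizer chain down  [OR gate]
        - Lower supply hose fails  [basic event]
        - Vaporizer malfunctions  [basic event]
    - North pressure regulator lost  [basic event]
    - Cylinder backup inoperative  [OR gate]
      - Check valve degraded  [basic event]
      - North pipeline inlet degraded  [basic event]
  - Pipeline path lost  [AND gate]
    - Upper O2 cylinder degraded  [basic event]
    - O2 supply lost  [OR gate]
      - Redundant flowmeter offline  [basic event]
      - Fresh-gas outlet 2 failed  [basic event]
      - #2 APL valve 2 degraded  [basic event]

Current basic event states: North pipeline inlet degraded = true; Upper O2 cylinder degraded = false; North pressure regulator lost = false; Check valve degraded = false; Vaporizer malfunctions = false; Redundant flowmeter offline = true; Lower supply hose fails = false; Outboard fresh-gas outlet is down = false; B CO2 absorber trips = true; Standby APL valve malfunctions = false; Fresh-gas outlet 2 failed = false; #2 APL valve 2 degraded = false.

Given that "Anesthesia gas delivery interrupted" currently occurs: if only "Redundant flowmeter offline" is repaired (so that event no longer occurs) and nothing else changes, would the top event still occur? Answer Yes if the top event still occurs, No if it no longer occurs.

Yes

Counterfactual: set "Redundant flowmeter offline" to not occurred.
Vaporizer chain down [OR]: Lower supply hose fails=not, Vaporizer malfunctions=not → no input occurs → does not occur.
Scavenge line unavailable [AND]: Standby APL valve malfunctions=not, B CO2 absorber trips=occurs, Vaporizer chain down=not → not all inputs occur → does not occur.
Cylinder backup inoperative [OR]: Check valve degraded=not, North pipeline inlet degraded=occurs → at least one input occurs → occurs.
Breathing circuit inoperative [OR]: Outboard fresh-gas outlet is down=not, Scavenge line unavailable=not, North pressure regulator lost=not, Cylinder backup inoperative=occurs → at least one input occurs → occurs.
O2 supply lost [OR]: Redundant flowmeter offline=not, Fresh-gas outlet 2 failed=not, #2 APL valve 2 degraded=not → no input occurs → does not occur.
Pipeline path lost [AND]: Upper O2 cylinder degraded=not, O2 supply lost=not → not all inputs occur → does not occur.
Anesthesia gas delivery interrupted [OR]: Breathing circuit inoperative=occurs, Pipeline path lost=not → at least one input occurs → occurs.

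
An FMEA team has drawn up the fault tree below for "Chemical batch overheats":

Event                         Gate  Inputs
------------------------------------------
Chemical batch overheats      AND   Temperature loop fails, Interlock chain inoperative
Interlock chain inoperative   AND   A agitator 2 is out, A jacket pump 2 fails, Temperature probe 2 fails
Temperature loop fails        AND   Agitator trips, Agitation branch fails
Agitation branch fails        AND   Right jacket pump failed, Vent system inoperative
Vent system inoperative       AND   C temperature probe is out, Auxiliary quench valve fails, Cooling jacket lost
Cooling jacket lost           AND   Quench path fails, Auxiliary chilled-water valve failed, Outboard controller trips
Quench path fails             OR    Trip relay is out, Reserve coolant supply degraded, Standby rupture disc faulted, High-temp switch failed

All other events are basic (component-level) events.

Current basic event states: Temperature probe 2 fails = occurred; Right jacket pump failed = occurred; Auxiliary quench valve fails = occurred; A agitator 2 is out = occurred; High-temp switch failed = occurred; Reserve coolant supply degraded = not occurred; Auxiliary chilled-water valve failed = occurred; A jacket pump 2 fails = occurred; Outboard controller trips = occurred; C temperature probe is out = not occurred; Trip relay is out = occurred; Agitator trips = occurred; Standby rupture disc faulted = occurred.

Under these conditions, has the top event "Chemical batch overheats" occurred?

No

Quench path fails [OR]: Trip relay is out=occurs, Reserve coolant supply degraded=not, Standby rupture disc faulted=occurs, High-temp switch failed=occurs → at least one input occurs → occurs.
Cooling jacket lost [AND]: Quench path fails=occurs, Auxiliary chilled-water valve failed=occurs, Outboard controller trips=occurs → all inputs occur → occurs.
Vent system inoperative [AND]: C temperature probe is out=not, Auxiliary quench valve fails=occurs, Cooling jacket lost=occurs → not all inputs occur → does not occur.
Agitation branch fails [AND]: Right jacket pump failed=occurs, Vent system inoperative=not → not all inputs occur → does not occur.
Temperature loop fails [AND]: Agitator trips=occurs, Agitation branch fails=not → not all inputs occur → does not occur.
Interlock chain inoperative [AND]: A agitator 2 is out=occurs, A jacket pump 2 fails=occurs, Temperature probe 2 fails=occurs → all inputs occur → occurs.
Chemical batch overheats [AND]: Temperature loop fails=not, Interlock chain inoperative=occurs → not all inputs occur → does not occur.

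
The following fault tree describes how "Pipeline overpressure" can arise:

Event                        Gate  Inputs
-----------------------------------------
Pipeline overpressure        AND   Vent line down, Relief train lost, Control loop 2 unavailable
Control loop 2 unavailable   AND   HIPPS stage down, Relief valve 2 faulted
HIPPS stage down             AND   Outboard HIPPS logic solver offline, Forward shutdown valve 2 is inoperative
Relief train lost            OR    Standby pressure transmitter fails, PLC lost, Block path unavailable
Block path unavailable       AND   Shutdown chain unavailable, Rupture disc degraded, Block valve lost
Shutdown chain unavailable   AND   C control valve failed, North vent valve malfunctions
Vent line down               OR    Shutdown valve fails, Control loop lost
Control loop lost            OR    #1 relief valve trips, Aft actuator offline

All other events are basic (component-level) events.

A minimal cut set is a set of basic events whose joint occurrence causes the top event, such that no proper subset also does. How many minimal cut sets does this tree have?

9

Control loop lost [OR]: union of children's cut sets → 2 cut set(s).
Vent line down [OR]: union of children's cut sets → 3 cut set(s).
Shutdown chain unavailable [AND]: one cut set from each child combined → 1 × 1 = 1 cut set(s).
Block path unavailable [AND]: one cut set from each child combined → 1 × 1 × 1 = 1 cut set(s).
Relief train lost [OR]: union of children's cut sets → 3 cut set(s).
HIPPS stage down [AND]: one cut set from each child combined → 1 × 1 = 1 cut set(s).
Control loop 2 unavailable [AND]: one cut set from each child combined → 1 × 1 = 1 cut set(s).
Pipeline overpressure [AND]: one cut set from each child combined → 3 × 3 × 1 = 9 cut set(s).
Minimal cut sets: {Forward shutdown valve 2 is inoperative, Outboard HIPPS logic solver offline, Relief valve 2 faulted, Shutdown valve fails, Standby pressure transmitter fails}; {Forward shutdown valve 2 is inoperative, Outboard HIPPS logic solver offline, PLC lost, Relief valve 2 faulted, Shutdown valve fails}; {Block valve lost, C control valve failed, Forward shutdown valve 2 is inoperative, North vent valve malfunctions, Outboard HIPPS logic solver offline, Relief valve 2 faulted, Rupture disc degraded, Shutdown valve fails}; {#1 relief valve trips, Forward shutdown valve 2 is inoperative, Outboard HIPPS logic solver offline, Relief valve 2 faulted, Standby pressure transmitter fails}; {#1 relief valve trips, Forward shutdown valve 2 is inoperative, Outboard HIPPS logic solver offline, PLC lost, Relief valve 2 faulted}; {#1 relief valve trips, Block valve lost, C control valve failed, Forward shutdown valve 2 is inoperative, North vent valve malfunctions, Outboard HIPPS logic solver offline, Relief valve 2 faulted, Rupture disc degraded}; {Aft actuator offline, Forward shutdown valve 2 is inoperative, Outboard HIPPS logic solver offline, Relief valve 2 faulted, Standby pressure transmitter fails}; {Aft actuator offline, Forward shutdown valve 2 is inoperative, Outboard HIPPS logic solver offline, PLC lost, Relief valve 2 faulted}; {Aft actuator offline, Block valve lost, C control valve failed, Forward shutdown valve 2 is inoperative, North vent valve malfunctions, Outboard HIPPS logic solver offline, Relief valve 2 faulted, Rupture disc degraded}.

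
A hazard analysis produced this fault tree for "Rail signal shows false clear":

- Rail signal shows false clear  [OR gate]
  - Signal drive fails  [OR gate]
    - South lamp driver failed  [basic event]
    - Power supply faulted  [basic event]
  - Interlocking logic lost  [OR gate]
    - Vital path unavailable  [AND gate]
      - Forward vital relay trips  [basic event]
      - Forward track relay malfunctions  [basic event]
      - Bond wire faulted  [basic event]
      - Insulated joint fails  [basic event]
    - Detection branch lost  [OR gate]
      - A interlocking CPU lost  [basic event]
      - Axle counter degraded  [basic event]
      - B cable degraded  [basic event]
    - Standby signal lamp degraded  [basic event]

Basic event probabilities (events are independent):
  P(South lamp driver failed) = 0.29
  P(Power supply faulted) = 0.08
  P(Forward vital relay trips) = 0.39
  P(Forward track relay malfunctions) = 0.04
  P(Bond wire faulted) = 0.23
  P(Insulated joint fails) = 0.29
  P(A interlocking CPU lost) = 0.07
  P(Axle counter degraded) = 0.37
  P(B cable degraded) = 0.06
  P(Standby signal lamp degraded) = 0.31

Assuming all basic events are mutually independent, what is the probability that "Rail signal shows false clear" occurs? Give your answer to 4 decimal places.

0.7520

P(Signal drive fails) [OR] = 1 − (1−0.29) × (1−0.08) = 0.346800
P(Vital path unavailable) [AND] = 0.39 × 0.04 × 0.23 × 0.29 = 0.001041
P(Detection branch lost) [OR] = 1 − (1−0.07) × (1−0.37) × (1−0.06) = 0.449254
P(Interlocking logic lost) [OR] = 1 − (1−0.001041) × (1−0.449254) × (1−0.31) = 0.620381
P(Rail signal shows false clear) [OR] = 1 − (1−0.346800) × (1−0.620381) = 0.752033
Rounded to 4 decimal places: P(Rail signal shows false clear) ≈ 0.7520.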